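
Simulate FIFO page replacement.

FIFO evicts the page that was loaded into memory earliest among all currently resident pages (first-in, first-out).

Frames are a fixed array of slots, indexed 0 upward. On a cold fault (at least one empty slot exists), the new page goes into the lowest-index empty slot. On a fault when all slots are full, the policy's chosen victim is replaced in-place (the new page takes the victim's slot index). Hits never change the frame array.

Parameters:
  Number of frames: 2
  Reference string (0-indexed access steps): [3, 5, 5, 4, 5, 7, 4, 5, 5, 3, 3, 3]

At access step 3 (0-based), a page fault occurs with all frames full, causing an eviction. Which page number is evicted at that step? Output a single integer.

Step 0: ref 3 -> FAULT, frames=[3,-]
Step 1: ref 5 -> FAULT, frames=[3,5]
Step 2: ref 5 -> HIT, frames=[3,5]
Step 3: ref 4 -> FAULT, evict 3, frames=[4,5]
At step 3: evicted page 3

Answer: 3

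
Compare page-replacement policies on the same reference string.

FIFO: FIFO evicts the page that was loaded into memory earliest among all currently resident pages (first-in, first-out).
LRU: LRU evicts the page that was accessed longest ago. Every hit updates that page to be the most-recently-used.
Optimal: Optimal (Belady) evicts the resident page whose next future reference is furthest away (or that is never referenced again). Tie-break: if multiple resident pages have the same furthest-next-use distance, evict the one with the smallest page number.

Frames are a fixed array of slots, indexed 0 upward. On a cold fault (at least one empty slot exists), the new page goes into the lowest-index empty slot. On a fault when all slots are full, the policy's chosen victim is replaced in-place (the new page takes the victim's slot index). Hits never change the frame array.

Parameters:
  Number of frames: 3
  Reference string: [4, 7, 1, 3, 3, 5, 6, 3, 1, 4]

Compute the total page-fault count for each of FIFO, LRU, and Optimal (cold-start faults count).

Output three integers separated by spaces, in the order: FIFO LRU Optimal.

Answer: 8 8 7

Derivation:
--- FIFO ---
  step 0: ref 4 -> FAULT, frames=[4,-,-] (faults so far: 1)
  step 1: ref 7 -> FAULT, frames=[4,7,-] (faults so far: 2)
  step 2: ref 1 -> FAULT, frames=[4,7,1] (faults so far: 3)
  step 3: ref 3 -> FAULT, evict 4, frames=[3,7,1] (faults so far: 4)
  step 4: ref 3 -> HIT, frames=[3,7,1] (faults so far: 4)
  step 5: ref 5 -> FAULT, evict 7, frames=[3,5,1] (faults so far: 5)
  step 6: ref 6 -> FAULT, evict 1, frames=[3,5,6] (faults so far: 6)
  step 7: ref 3 -> HIT, frames=[3,5,6] (faults so far: 6)
  step 8: ref 1 -> FAULT, evict 3, frames=[1,5,6] (faults so far: 7)
  step 9: ref 4 -> FAULT, evict 5, frames=[1,4,6] (faults so far: 8)
  FIFO total faults: 8
--- LRU ---
  step 0: ref 4 -> FAULT, frames=[4,-,-] (faults so far: 1)
  step 1: ref 7 -> FAULT, frames=[4,7,-] (faults so far: 2)
  step 2: ref 1 -> FAULT, frames=[4,7,1] (faults so far: 3)
  step 3: ref 3 -> FAULT, evict 4, frames=[3,7,1] (faults so far: 4)
  step 4: ref 3 -> HIT, frames=[3,7,1] (faults so far: 4)
  step 5: ref 5 -> FAULT, evict 7, frames=[3,5,1] (faults so far: 5)
  step 6: ref 6 -> FAULT, evict 1, frames=[3,5,6] (faults so far: 6)
  step 7: ref 3 -> HIT, frames=[3,5,6] (faults so far: 6)
  step 8: ref 1 -> FAULT, evict 5, frames=[3,1,6] (faults so far: 7)
  step 9: ref 4 -> FAULT, evict 6, frames=[3,1,4] (faults so far: 8)
  LRU total faults: 8
--- Optimal ---
  step 0: ref 4 -> FAULT, frames=[4,-,-] (faults so far: 1)
  step 1: ref 7 -> FAULT, frames=[4,7,-] (faults so far: 2)
  step 2: ref 1 -> FAULT, frames=[4,7,1] (faults so far: 3)
  step 3: ref 3 -> FAULT, evict 7, frames=[4,3,1] (faults so far: 4)
  step 4: ref 3 -> HIT, frames=[4,3,1] (faults so far: 4)
  step 5: ref 5 -> FAULT, evict 4, frames=[5,3,1] (faults so far: 5)
  step 6: ref 6 -> FAULT, evict 5, frames=[6,3,1] (faults so far: 6)
  step 7: ref 3 -> HIT, frames=[6,3,1] (faults so far: 6)
  step 8: ref 1 -> HIT, frames=[6,3,1] (faults so far: 6)
  step 9: ref 4 -> FAULT, evict 1, frames=[6,3,4] (faults so far: 7)
  Optimal total faults: 7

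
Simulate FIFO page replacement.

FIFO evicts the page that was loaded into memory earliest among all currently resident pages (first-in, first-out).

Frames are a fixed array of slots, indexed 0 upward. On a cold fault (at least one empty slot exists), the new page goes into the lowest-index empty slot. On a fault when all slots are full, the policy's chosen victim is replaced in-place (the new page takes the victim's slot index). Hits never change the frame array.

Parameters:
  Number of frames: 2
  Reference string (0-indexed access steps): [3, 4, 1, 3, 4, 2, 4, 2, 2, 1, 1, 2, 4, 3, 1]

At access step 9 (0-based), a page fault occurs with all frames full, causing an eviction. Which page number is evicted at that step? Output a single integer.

Step 0: ref 3 -> FAULT, frames=[3,-]
Step 1: ref 4 -> FAULT, frames=[3,4]
Step 2: ref 1 -> FAULT, evict 3, frames=[1,4]
Step 3: ref 3 -> FAULT, evict 4, frames=[1,3]
Step 4: ref 4 -> FAULT, evict 1, frames=[4,3]
Step 5: ref 2 -> FAULT, evict 3, frames=[4,2]
Step 6: ref 4 -> HIT, frames=[4,2]
Step 7: ref 2 -> HIT, frames=[4,2]
Step 8: ref 2 -> HIT, frames=[4,2]
Step 9: ref 1 -> FAULT, evict 4, frames=[1,2]
At step 9: evicted page 4

Answer: 4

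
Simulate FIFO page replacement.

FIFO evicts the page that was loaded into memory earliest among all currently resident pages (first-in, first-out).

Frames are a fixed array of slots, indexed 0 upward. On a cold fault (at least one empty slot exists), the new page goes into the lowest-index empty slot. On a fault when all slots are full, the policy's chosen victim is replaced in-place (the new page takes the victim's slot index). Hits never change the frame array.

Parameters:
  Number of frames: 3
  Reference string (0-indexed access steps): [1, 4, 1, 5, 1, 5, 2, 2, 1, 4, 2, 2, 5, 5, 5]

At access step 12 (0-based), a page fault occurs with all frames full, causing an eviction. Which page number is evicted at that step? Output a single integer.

Step 0: ref 1 -> FAULT, frames=[1,-,-]
Step 1: ref 4 -> FAULT, frames=[1,4,-]
Step 2: ref 1 -> HIT, frames=[1,4,-]
Step 3: ref 5 -> FAULT, frames=[1,4,5]
Step 4: ref 1 -> HIT, frames=[1,4,5]
Step 5: ref 5 -> HIT, frames=[1,4,5]
Step 6: ref 2 -> FAULT, evict 1, frames=[2,4,5]
Step 7: ref 2 -> HIT, frames=[2,4,5]
Step 8: ref 1 -> FAULT, evict 4, frames=[2,1,5]
Step 9: ref 4 -> FAULT, evict 5, frames=[2,1,4]
Step 10: ref 2 -> HIT, frames=[2,1,4]
Step 11: ref 2 -> HIT, frames=[2,1,4]
Step 12: ref 5 -> FAULT, evict 2, frames=[5,1,4]
At step 12: evicted page 2

Answer: 2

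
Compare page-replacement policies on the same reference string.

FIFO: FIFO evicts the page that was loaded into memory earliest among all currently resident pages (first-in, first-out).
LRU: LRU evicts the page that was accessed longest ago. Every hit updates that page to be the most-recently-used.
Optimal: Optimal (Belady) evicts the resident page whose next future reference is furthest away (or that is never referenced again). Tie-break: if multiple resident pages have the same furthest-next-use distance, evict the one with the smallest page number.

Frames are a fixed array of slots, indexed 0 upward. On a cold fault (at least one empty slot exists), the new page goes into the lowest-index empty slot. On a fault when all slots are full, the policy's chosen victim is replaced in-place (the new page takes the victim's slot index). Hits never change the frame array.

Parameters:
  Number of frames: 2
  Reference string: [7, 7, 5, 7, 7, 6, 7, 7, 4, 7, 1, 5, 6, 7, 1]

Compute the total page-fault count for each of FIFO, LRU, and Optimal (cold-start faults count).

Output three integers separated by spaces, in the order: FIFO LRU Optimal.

--- FIFO ---
  step 0: ref 7 -> FAULT, frames=[7,-] (faults so far: 1)
  step 1: ref 7 -> HIT, frames=[7,-] (faults so far: 1)
  step 2: ref 5 -> FAULT, frames=[7,5] (faults so far: 2)
  step 3: ref 7 -> HIT, frames=[7,5] (faults so far: 2)
  step 4: ref 7 -> HIT, frames=[7,5] (faults so far: 2)
  step 5: ref 6 -> FAULT, evict 7, frames=[6,5] (faults so far: 3)
  step 6: ref 7 -> FAULT, evict 5, frames=[6,7] (faults so far: 4)
  step 7: ref 7 -> HIT, frames=[6,7] (faults so far: 4)
  step 8: ref 4 -> FAULT, evict 6, frames=[4,7] (faults so far: 5)
  step 9: ref 7 -> HIT, frames=[4,7] (faults so far: 5)
  step 10: ref 1 -> FAULT, evict 7, frames=[4,1] (faults so far: 6)
  step 11: ref 5 -> FAULT, evict 4, frames=[5,1] (faults so far: 7)
  step 12: ref 6 -> FAULT, evict 1, frames=[5,6] (faults so far: 8)
  step 13: ref 7 -> FAULT, evict 5, frames=[7,6] (faults so far: 9)
  step 14: ref 1 -> FAULT, evict 6, frames=[7,1] (faults so far: 10)
  FIFO total faults: 10
--- LRU ---
  step 0: ref 7 -> FAULT, frames=[7,-] (faults so far: 1)
  step 1: ref 7 -> HIT, frames=[7,-] (faults so far: 1)
  step 2: ref 5 -> FAULT, frames=[7,5] (faults so far: 2)
  step 3: ref 7 -> HIT, frames=[7,5] (faults so far: 2)
  step 4: ref 7 -> HIT, frames=[7,5] (faults so far: 2)
  step 5: ref 6 -> FAULT, evict 5, frames=[7,6] (faults so far: 3)
  step 6: ref 7 -> HIT, frames=[7,6] (faults so far: 3)
  step 7: ref 7 -> HIT, frames=[7,6] (faults so far: 3)
  step 8: ref 4 -> FAULT, evict 6, frames=[7,4] (faults so far: 4)
  step 9: ref 7 -> HIT, frames=[7,4] (faults so far: 4)
  step 10: ref 1 -> FAULT, evict 4, frames=[7,1] (faults so far: 5)
  step 11: ref 5 -> FAULT, evict 7, frames=[5,1] (faults so far: 6)
  step 12: ref 6 -> FAULT, evict 1, frames=[5,6] (faults so far: 7)
  step 13: ref 7 -> FAULT, evict 5, frames=[7,6] (faults so far: 8)
  step 14: ref 1 -> FAULT, evict 6, frames=[7,1] (faults so far: 9)
  LRU total faults: 9
--- Optimal ---
  step 0: ref 7 -> FAULT, frames=[7,-] (faults so far: 1)
  step 1: ref 7 -> HIT, frames=[7,-] (faults so far: 1)
  step 2: ref 5 -> FAULT, frames=[7,5] (faults so far: 2)
  step 3: ref 7 -> HIT, frames=[7,5] (faults so far: 2)
  step 4: ref 7 -> HIT, frames=[7,5] (faults so far: 2)
  step 5: ref 6 -> FAULT, evict 5, frames=[7,6] (faults so far: 3)
  step 6: ref 7 -> HIT, frames=[7,6] (faults so far: 3)
  step 7: ref 7 -> HIT, frames=[7,6] (faults so far: 3)
  step 8: ref 4 -> FAULT, evict 6, frames=[7,4] (faults so far: 4)
  step 9: ref 7 -> HIT, frames=[7,4] (faults so far: 4)
  step 10: ref 1 -> FAULT, evict 4, frames=[7,1] (faults so far: 5)
  step 11: ref 5 -> FAULT, evict 1, frames=[7,5] (faults so far: 6)
  step 12: ref 6 -> FAULT, evict 5, frames=[7,6] (faults so far: 7)
  step 13: ref 7 -> HIT, frames=[7,6] (faults so far: 7)
  step 14: ref 1 -> FAULT, evict 6, frames=[7,1] (faults so far: 8)
  Optimal total faults: 8

Answer: 10 9 8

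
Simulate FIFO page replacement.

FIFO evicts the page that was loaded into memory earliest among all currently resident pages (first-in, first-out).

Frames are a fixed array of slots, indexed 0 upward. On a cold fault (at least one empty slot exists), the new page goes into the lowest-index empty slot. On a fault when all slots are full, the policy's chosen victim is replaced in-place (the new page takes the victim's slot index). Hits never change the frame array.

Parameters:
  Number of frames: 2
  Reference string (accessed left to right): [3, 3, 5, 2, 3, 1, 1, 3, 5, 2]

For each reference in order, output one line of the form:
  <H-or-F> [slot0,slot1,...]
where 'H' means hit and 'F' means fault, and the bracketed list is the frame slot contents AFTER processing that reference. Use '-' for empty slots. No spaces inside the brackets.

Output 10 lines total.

F [3,-]
H [3,-]
F [3,5]
F [2,5]
F [2,3]
F [1,3]
H [1,3]
H [1,3]
F [1,5]
F [2,5]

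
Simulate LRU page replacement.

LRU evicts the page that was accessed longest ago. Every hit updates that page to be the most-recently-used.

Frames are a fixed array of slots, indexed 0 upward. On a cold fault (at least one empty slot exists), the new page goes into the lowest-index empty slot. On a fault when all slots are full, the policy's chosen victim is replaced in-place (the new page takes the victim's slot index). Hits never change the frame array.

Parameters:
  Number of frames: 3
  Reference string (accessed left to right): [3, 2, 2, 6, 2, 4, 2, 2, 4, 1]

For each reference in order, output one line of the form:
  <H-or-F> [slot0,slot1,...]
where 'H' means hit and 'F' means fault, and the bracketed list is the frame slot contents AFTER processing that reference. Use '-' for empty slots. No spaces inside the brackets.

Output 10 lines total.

F [3,-,-]
F [3,2,-]
H [3,2,-]
F [3,2,6]
H [3,2,6]
F [4,2,6]
H [4,2,6]
H [4,2,6]
H [4,2,6]
F [4,2,1]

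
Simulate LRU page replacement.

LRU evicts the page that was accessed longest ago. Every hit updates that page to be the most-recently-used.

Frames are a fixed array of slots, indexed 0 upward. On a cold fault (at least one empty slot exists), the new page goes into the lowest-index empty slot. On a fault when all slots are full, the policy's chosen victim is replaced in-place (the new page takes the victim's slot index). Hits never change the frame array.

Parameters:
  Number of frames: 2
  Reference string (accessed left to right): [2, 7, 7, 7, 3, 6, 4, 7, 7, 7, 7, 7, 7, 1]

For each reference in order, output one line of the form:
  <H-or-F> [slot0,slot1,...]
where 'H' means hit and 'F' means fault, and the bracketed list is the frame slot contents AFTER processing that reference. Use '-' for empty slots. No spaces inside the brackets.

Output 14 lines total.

F [2,-]
F [2,7]
H [2,7]
H [2,7]
F [3,7]
F [3,6]
F [4,6]
F [4,7]
H [4,7]
H [4,7]
H [4,7]
H [4,7]
H [4,7]
F [1,7]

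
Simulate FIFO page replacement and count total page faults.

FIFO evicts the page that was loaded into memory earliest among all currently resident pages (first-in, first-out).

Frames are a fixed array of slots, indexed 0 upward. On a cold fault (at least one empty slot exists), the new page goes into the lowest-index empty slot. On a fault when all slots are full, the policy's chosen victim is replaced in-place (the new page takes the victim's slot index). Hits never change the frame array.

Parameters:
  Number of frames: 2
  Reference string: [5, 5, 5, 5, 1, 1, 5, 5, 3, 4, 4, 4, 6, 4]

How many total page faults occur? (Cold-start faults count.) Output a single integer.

Answer: 5

Derivation:
Step 0: ref 5 → FAULT, frames=[5,-]
Step 1: ref 5 → HIT, frames=[5,-]
Step 2: ref 5 → HIT, frames=[5,-]
Step 3: ref 5 → HIT, frames=[5,-]
Step 4: ref 1 → FAULT, frames=[5,1]
Step 5: ref 1 → HIT, frames=[5,1]
Step 6: ref 5 → HIT, frames=[5,1]
Step 7: ref 5 → HIT, frames=[5,1]
Step 8: ref 3 → FAULT (evict 5), frames=[3,1]
Step 9: ref 4 → FAULT (evict 1), frames=[3,4]
Step 10: ref 4 → HIT, frames=[3,4]
Step 11: ref 4 → HIT, frames=[3,4]
Step 12: ref 6 → FAULT (evict 3), frames=[6,4]
Step 13: ref 4 → HIT, frames=[6,4]
Total faults: 5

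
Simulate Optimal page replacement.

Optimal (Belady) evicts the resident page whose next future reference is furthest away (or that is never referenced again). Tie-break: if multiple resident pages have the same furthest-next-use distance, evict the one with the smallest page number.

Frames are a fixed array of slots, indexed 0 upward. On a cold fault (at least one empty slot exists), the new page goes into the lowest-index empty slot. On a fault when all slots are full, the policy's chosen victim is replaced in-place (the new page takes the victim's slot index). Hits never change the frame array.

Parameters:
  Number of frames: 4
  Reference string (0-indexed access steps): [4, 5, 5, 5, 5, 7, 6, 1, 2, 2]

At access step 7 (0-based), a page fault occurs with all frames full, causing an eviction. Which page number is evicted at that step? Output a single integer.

Answer: 4

Derivation:
Step 0: ref 4 -> FAULT, frames=[4,-,-,-]
Step 1: ref 5 -> FAULT, frames=[4,5,-,-]
Step 2: ref 5 -> HIT, frames=[4,5,-,-]
Step 3: ref 5 -> HIT, frames=[4,5,-,-]
Step 4: ref 5 -> HIT, frames=[4,5,-,-]
Step 5: ref 7 -> FAULT, frames=[4,5,7,-]
Step 6: ref 6 -> FAULT, frames=[4,5,7,6]
Step 7: ref 1 -> FAULT, evict 4, frames=[1,5,7,6]
At step 7: evicted page 4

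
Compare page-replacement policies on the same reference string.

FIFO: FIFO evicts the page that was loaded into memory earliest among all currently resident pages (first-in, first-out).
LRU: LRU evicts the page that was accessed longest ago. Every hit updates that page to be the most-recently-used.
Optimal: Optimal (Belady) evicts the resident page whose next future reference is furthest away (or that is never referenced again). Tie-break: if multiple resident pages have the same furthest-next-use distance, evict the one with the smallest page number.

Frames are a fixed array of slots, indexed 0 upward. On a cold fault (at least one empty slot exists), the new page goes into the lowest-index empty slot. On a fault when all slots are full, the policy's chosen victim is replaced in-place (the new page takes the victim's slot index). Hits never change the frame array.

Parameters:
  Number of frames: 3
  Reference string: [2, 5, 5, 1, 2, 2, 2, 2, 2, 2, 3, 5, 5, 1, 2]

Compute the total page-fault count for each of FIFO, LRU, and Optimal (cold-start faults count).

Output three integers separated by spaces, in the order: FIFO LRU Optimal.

--- FIFO ---
  step 0: ref 2 -> FAULT, frames=[2,-,-] (faults so far: 1)
  step 1: ref 5 -> FAULT, frames=[2,5,-] (faults so far: 2)
  step 2: ref 5 -> HIT, frames=[2,5,-] (faults so far: 2)
  step 3: ref 1 -> FAULT, frames=[2,5,1] (faults so far: 3)
  step 4: ref 2 -> HIT, frames=[2,5,1] (faults so far: 3)
  step 5: ref 2 -> HIT, frames=[2,5,1] (faults so far: 3)
  step 6: ref 2 -> HIT, frames=[2,5,1] (faults so far: 3)
  step 7: ref 2 -> HIT, frames=[2,5,1] (faults so far: 3)
  step 8: ref 2 -> HIT, frames=[2,5,1] (faults so far: 3)
  step 9: ref 2 -> HIT, frames=[2,5,1] (faults so far: 3)
  step 10: ref 3 -> FAULT, evict 2, frames=[3,5,1] (faults so far: 4)
  step 11: ref 5 -> HIT, frames=[3,5,1] (faults so far: 4)
  step 12: ref 5 -> HIT, frames=[3,5,1] (faults so far: 4)
  step 13: ref 1 -> HIT, frames=[3,5,1] (faults so far: 4)
  step 14: ref 2 -> FAULT, evict 5, frames=[3,2,1] (faults so far: 5)
  FIFO total faults: 5
--- LRU ---
  step 0: ref 2 -> FAULT, frames=[2,-,-] (faults so far: 1)
  step 1: ref 5 -> FAULT, frames=[2,5,-] (faults so far: 2)
  step 2: ref 5 -> HIT, frames=[2,5,-] (faults so far: 2)
  step 3: ref 1 -> FAULT, frames=[2,5,1] (faults so far: 3)
  step 4: ref 2 -> HIT, frames=[2,5,1] (faults so far: 3)
  step 5: ref 2 -> HIT, frames=[2,5,1] (faults so far: 3)
  step 6: ref 2 -> HIT, frames=[2,5,1] (faults so far: 3)
  step 7: ref 2 -> HIT, frames=[2,5,1] (faults so far: 3)
  step 8: ref 2 -> HIT, frames=[2,5,1] (faults so far: 3)
  step 9: ref 2 -> HIT, frames=[2,5,1] (faults so far: 3)
  step 10: ref 3 -> FAULT, evict 5, frames=[2,3,1] (faults so far: 4)
  step 11: ref 5 -> FAULT, evict 1, frames=[2,3,5] (faults so far: 5)
  step 12: ref 5 -> HIT, frames=[2,3,5] (faults so far: 5)
  step 13: ref 1 -> FAULT, evict 2, frames=[1,3,5] (faults so far: 6)
  step 14: ref 2 -> FAULT, evict 3, frames=[1,2,5] (faults so far: 7)
  LRU total faults: 7
--- Optimal ---
  step 0: ref 2 -> FAULT, frames=[2,-,-] (faults so far: 1)
  step 1: ref 5 -> FAULT, frames=[2,5,-] (faults so far: 2)
  step 2: ref 5 -> HIT, frames=[2,5,-] (faults so far: 2)
  step 3: ref 1 -> FAULT, frames=[2,5,1] (faults so far: 3)
  step 4: ref 2 -> HIT, frames=[2,5,1] (faults so far: 3)
  step 5: ref 2 -> HIT, frames=[2,5,1] (faults so far: 3)
  step 6: ref 2 -> HIT, frames=[2,5,1] (faults so far: 3)
  step 7: ref 2 -> HIT, frames=[2,5,1] (faults so far: 3)
  step 8: ref 2 -> HIT, frames=[2,5,1] (faults so far: 3)
  step 9: ref 2 -> HIT, frames=[2,5,1] (faults so far: 3)
  step 10: ref 3 -> FAULT, evict 2, frames=[3,5,1] (faults so far: 4)
  step 11: ref 5 -> HIT, frames=[3,5,1] (faults so far: 4)
  step 12: ref 5 -> HIT, frames=[3,5,1] (faults so far: 4)
  step 13: ref 1 -> HIT, frames=[3,5,1] (faults so far: 4)
  step 14: ref 2 -> FAULT, evict 1, frames=[3,5,2] (faults so far: 5)
  Optimal total faults: 5

Answer: 5 7 5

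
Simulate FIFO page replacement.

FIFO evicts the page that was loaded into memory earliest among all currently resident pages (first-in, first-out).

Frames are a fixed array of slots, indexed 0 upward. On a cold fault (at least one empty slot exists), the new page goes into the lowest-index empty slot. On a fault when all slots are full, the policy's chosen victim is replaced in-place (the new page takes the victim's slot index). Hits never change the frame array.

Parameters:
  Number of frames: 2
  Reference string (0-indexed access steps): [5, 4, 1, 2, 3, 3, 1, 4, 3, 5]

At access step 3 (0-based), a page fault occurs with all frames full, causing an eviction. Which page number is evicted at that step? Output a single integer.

Step 0: ref 5 -> FAULT, frames=[5,-]
Step 1: ref 4 -> FAULT, frames=[5,4]
Step 2: ref 1 -> FAULT, evict 5, frames=[1,4]
Step 3: ref 2 -> FAULT, evict 4, frames=[1,2]
At step 3: evicted page 4

Answer: 4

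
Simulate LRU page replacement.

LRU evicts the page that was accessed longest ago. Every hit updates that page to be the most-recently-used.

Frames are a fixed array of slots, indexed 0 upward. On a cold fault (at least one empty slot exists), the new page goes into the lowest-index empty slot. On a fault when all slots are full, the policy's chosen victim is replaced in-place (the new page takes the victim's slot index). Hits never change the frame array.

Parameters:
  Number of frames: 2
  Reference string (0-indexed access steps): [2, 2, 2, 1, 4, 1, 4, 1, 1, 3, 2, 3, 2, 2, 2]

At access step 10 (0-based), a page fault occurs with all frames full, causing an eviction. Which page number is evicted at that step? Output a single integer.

Answer: 1

Derivation:
Step 0: ref 2 -> FAULT, frames=[2,-]
Step 1: ref 2 -> HIT, frames=[2,-]
Step 2: ref 2 -> HIT, frames=[2,-]
Step 3: ref 1 -> FAULT, frames=[2,1]
Step 4: ref 4 -> FAULT, evict 2, frames=[4,1]
Step 5: ref 1 -> HIT, frames=[4,1]
Step 6: ref 4 -> HIT, frames=[4,1]
Step 7: ref 1 -> HIT, frames=[4,1]
Step 8: ref 1 -> HIT, frames=[4,1]
Step 9: ref 3 -> FAULT, evict 4, frames=[3,1]
Step 10: ref 2 -> FAULT, evict 1, frames=[3,2]
At step 10: evicted page 1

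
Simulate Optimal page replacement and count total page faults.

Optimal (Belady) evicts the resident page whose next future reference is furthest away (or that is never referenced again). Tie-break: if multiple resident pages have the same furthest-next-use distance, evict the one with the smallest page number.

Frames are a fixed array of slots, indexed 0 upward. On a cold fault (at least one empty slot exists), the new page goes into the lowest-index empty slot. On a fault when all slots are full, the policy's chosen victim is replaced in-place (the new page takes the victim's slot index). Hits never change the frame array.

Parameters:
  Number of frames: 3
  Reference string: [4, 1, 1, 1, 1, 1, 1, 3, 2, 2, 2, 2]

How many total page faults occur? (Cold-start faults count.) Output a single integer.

Answer: 4

Derivation:
Step 0: ref 4 → FAULT, frames=[4,-,-]
Step 1: ref 1 → FAULT, frames=[4,1,-]
Step 2: ref 1 → HIT, frames=[4,1,-]
Step 3: ref 1 → HIT, frames=[4,1,-]
Step 4: ref 1 → HIT, frames=[4,1,-]
Step 5: ref 1 → HIT, frames=[4,1,-]
Step 6: ref 1 → HIT, frames=[4,1,-]
Step 7: ref 3 → FAULT, frames=[4,1,3]
Step 8: ref 2 → FAULT (evict 1), frames=[4,2,3]
Step 9: ref 2 → HIT, frames=[4,2,3]
Step 10: ref 2 → HIT, frames=[4,2,3]
Step 11: ref 2 → HIT, frames=[4,2,3]
Total faults: 4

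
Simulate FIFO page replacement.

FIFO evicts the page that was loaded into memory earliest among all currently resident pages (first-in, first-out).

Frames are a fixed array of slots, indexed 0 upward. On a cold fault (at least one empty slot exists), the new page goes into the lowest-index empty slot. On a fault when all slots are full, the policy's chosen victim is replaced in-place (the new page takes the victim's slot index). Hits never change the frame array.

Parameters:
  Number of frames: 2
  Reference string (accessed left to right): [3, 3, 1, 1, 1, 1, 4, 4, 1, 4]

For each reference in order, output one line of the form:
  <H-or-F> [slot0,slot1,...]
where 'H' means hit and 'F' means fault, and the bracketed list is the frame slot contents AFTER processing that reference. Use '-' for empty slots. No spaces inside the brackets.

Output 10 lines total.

F [3,-]
H [3,-]
F [3,1]
H [3,1]
H [3,1]
H [3,1]
F [4,1]
H [4,1]
H [4,1]
H [4,1]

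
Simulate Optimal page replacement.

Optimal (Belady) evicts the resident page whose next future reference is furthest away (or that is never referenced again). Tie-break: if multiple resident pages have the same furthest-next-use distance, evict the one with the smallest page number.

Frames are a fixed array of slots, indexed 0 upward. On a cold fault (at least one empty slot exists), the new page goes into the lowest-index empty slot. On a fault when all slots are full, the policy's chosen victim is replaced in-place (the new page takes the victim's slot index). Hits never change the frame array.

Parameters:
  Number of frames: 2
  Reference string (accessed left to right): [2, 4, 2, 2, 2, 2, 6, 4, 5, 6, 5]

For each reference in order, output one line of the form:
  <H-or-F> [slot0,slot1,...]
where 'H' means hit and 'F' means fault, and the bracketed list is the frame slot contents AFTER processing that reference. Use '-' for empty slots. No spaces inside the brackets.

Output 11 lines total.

F [2,-]
F [2,4]
H [2,4]
H [2,4]
H [2,4]
H [2,4]
F [6,4]
H [6,4]
F [6,5]
H [6,5]
H [6,5]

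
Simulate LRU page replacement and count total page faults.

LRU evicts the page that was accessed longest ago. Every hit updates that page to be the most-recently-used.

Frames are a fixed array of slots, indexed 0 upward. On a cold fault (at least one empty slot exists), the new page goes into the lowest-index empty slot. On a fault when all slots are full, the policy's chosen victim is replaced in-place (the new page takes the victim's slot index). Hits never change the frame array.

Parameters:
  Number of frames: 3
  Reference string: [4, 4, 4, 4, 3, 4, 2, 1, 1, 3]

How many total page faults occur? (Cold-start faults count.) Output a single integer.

Answer: 5

Derivation:
Step 0: ref 4 → FAULT, frames=[4,-,-]
Step 1: ref 4 → HIT, frames=[4,-,-]
Step 2: ref 4 → HIT, frames=[4,-,-]
Step 3: ref 4 → HIT, frames=[4,-,-]
Step 4: ref 3 → FAULT, frames=[4,3,-]
Step 5: ref 4 → HIT, frames=[4,3,-]
Step 6: ref 2 → FAULT, frames=[4,3,2]
Step 7: ref 1 → FAULT (evict 3), frames=[4,1,2]
Step 8: ref 1 → HIT, frames=[4,1,2]
Step 9: ref 3 → FAULT (evict 4), frames=[3,1,2]
Total faults: 5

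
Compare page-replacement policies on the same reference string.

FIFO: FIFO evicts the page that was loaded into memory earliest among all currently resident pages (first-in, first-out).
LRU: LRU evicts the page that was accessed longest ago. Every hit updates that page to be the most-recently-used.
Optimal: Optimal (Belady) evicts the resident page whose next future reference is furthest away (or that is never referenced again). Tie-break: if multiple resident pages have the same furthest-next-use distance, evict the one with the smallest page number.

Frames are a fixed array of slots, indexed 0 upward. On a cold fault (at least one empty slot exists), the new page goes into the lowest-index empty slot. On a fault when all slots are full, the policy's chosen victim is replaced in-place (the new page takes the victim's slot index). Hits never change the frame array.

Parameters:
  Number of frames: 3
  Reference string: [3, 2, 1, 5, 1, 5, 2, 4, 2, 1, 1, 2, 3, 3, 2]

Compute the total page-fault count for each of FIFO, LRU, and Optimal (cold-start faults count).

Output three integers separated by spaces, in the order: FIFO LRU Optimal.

--- FIFO ---
  step 0: ref 3 -> FAULT, frames=[3,-,-] (faults so far: 1)
  step 1: ref 2 -> FAULT, frames=[3,2,-] (faults so far: 2)
  step 2: ref 1 -> FAULT, frames=[3,2,1] (faults so far: 3)
  step 3: ref 5 -> FAULT, evict 3, frames=[5,2,1] (faults so far: 4)
  step 4: ref 1 -> HIT, frames=[5,2,1] (faults so far: 4)
  step 5: ref 5 -> HIT, frames=[5,2,1] (faults so far: 4)
  step 6: ref 2 -> HIT, frames=[5,2,1] (faults so far: 4)
  step 7: ref 4 -> FAULT, evict 2, frames=[5,4,1] (faults so far: 5)
  step 8: ref 2 -> FAULT, evict 1, frames=[5,4,2] (faults so far: 6)
  step 9: ref 1 -> FAULT, evict 5, frames=[1,4,2] (faults so far: 7)
  step 10: ref 1 -> HIT, frames=[1,4,2] (faults so far: 7)
  step 11: ref 2 -> HIT, frames=[1,4,2] (faults so far: 7)
  step 12: ref 3 -> FAULT, evict 4, frames=[1,3,2] (faults so far: 8)
  step 13: ref 3 -> HIT, frames=[1,3,2] (faults so far: 8)
  step 14: ref 2 -> HIT, frames=[1,3,2] (faults so far: 8)
  FIFO total faults: 8
--- LRU ---
  step 0: ref 3 -> FAULT, frames=[3,-,-] (faults so far: 1)
  step 1: ref 2 -> FAULT, frames=[3,2,-] (faults so far: 2)
  step 2: ref 1 -> FAULT, frames=[3,2,1] (faults so far: 3)
  step 3: ref 5 -> FAULT, evict 3, frames=[5,2,1] (faults so far: 4)
  step 4: ref 1 -> HIT, frames=[5,2,1] (faults so far: 4)
  step 5: ref 5 -> HIT, frames=[5,2,1] (faults so far: 4)
  step 6: ref 2 -> HIT, frames=[5,2,1] (faults so far: 4)
  step 7: ref 4 -> FAULT, evict 1, frames=[5,2,4] (faults so far: 5)
  step 8: ref 2 -> HIT, frames=[5,2,4] (faults so far: 5)
  step 9: ref 1 -> FAULT, evict 5, frames=[1,2,4] (faults so far: 6)
  step 10: ref 1 -> HIT, frames=[1,2,4] (faults so far: 6)
  step 11: ref 2 -> HIT, frames=[1,2,4] (faults so far: 6)
  step 12: ref 3 -> FAULT, evict 4, frames=[1,2,3] (faults so far: 7)
  step 13: ref 3 -> HIT, frames=[1,2,3] (faults so far: 7)
  step 14: ref 2 -> HIT, frames=[1,2,3] (faults so far: 7)
  LRU total faults: 7
--- Optimal ---
  step 0: ref 3 -> FAULT, frames=[3,-,-] (faults so far: 1)
  step 1: ref 2 -> FAULT, frames=[3,2,-] (faults so far: 2)
  step 2: ref 1 -> FAULT, frames=[3,2,1] (faults so far: 3)
  step 3: ref 5 -> FAULT, evict 3, frames=[5,2,1] (faults so far: 4)
  step 4: ref 1 -> HIT, frames=[5,2,1] (faults so far: 4)
  step 5: ref 5 -> HIT, frames=[5,2,1] (faults so far: 4)
  step 6: ref 2 -> HIT, frames=[5,2,1] (faults so far: 4)
  step 7: ref 4 -> FAULT, evict 5, frames=[4,2,1] (faults so far: 5)
  step 8: ref 2 -> HIT, frames=[4,2,1] (faults so far: 5)
  step 9: ref 1 -> HIT, frames=[4,2,1] (faults so far: 5)
  step 10: ref 1 -> HIT, frames=[4,2,1] (faults so far: 5)
  step 11: ref 2 -> HIT, frames=[4,2,1] (faults so far: 5)
  step 12: ref 3 -> FAULT, evict 1, frames=[4,2,3] (faults so far: 6)
  step 13: ref 3 -> HIT, frames=[4,2,3] (faults so far: 6)
  step 14: ref 2 -> HIT, frames=[4,2,3] (faults so far: 6)
  Optimal total faults: 6

Answer: 8 7 6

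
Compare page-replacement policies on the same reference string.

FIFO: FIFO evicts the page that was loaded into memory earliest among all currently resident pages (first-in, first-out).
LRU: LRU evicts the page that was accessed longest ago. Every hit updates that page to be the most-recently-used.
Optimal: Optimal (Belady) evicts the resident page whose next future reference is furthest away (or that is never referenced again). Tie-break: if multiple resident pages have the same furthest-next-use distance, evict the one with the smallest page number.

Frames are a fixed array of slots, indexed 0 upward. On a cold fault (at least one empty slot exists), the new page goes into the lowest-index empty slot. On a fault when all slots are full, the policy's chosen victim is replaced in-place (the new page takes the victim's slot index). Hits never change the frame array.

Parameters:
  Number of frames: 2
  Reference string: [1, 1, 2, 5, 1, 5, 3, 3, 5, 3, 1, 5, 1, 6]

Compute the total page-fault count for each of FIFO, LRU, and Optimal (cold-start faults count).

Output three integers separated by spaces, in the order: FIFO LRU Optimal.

--- FIFO ---
  step 0: ref 1 -> FAULT, frames=[1,-] (faults so far: 1)
  step 1: ref 1 -> HIT, frames=[1,-] (faults so far: 1)
  step 2: ref 2 -> FAULT, frames=[1,2] (faults so far: 2)
  step 3: ref 5 -> FAULT, evict 1, frames=[5,2] (faults so far: 3)
  step 4: ref 1 -> FAULT, evict 2, frames=[5,1] (faults so far: 4)
  step 5: ref 5 -> HIT, frames=[5,1] (faults so far: 4)
  step 6: ref 3 -> FAULT, evict 5, frames=[3,1] (faults so far: 5)
  step 7: ref 3 -> HIT, frames=[3,1] (faults so far: 5)
  step 8: ref 5 -> FAULT, evict 1, frames=[3,5] (faults so far: 6)
  step 9: ref 3 -> HIT, frames=[3,5] (faults so far: 6)
  step 10: ref 1 -> FAULT, evict 3, frames=[1,5] (faults so far: 7)
  step 11: ref 5 -> HIT, frames=[1,5] (faults so far: 7)
  step 12: ref 1 -> HIT, frames=[1,5] (faults so far: 7)
  step 13: ref 6 -> FAULT, evict 5, frames=[1,6] (faults so far: 8)
  FIFO total faults: 8
--- LRU ---
  step 0: ref 1 -> FAULT, frames=[1,-] (faults so far: 1)
  step 1: ref 1 -> HIT, frames=[1,-] (faults so far: 1)
  step 2: ref 2 -> FAULT, frames=[1,2] (faults so far: 2)
  step 3: ref 5 -> FAULT, evict 1, frames=[5,2] (faults so far: 3)
  step 4: ref 1 -> FAULT, evict 2, frames=[5,1] (faults so far: 4)
  step 5: ref 5 -> HIT, frames=[5,1] (faults so far: 4)
  step 6: ref 3 -> FAULT, evict 1, frames=[5,3] (faults so far: 5)
  step 7: ref 3 -> HIT, frames=[5,3] (faults so far: 5)
  step 8: ref 5 -> HIT, frames=[5,3] (faults so far: 5)
  step 9: ref 3 -> HIT, frames=[5,3] (faults so far: 5)
  step 10: ref 1 -> FAULT, evict 5, frames=[1,3] (faults so far: 6)
  step 11: ref 5 -> FAULT, evict 3, frames=[1,5] (faults so far: 7)
  step 12: ref 1 -> HIT, frames=[1,5] (faults so far: 7)
  step 13: ref 6 -> FAULT, evict 5, frames=[1,6] (faults so far: 8)
  LRU total faults: 8
--- Optimal ---
  step 0: ref 1 -> FAULT, frames=[1,-] (faults so far: 1)
  step 1: ref 1 -> HIT, frames=[1,-] (faults so far: 1)
  step 2: ref 2 -> FAULT, frames=[1,2] (faults so far: 2)
  step 3: ref 5 -> FAULT, evict 2, frames=[1,5] (faults so far: 3)
  step 4: ref 1 -> HIT, frames=[1,5] (faults so far: 3)
  step 5: ref 5 -> HIT, frames=[1,5] (faults so far: 3)
  step 6: ref 3 -> FAULT, evict 1, frames=[3,5] (faults so far: 4)
  step 7: ref 3 -> HIT, frames=[3,5] (faults so far: 4)
  step 8: ref 5 -> HIT, frames=[3,5] (faults so far: 4)
  step 9: ref 3 -> HIT, frames=[3,5] (faults so far: 4)
  step 10: ref 1 -> FAULT, evict 3, frames=[1,5] (faults so far: 5)
  step 11: ref 5 -> HIT, frames=[1,5] (faults so far: 5)
  step 12: ref 1 -> HIT, frames=[1,5] (faults so far: 5)
  step 13: ref 6 -> FAULT, evict 1, frames=[6,5] (faults so far: 6)
  Optimal total faults: 6

Answer: 8 8 6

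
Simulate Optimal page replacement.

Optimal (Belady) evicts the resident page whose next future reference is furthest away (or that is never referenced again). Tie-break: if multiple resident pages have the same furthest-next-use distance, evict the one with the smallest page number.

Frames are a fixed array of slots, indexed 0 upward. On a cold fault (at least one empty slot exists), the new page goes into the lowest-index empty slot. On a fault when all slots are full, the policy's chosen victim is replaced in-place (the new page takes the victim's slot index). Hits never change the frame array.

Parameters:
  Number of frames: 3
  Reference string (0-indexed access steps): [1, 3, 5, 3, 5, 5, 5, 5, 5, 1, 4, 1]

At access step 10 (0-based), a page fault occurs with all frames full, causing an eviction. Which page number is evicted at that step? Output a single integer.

Answer: 3

Derivation:
Step 0: ref 1 -> FAULT, frames=[1,-,-]
Step 1: ref 3 -> FAULT, frames=[1,3,-]
Step 2: ref 5 -> FAULT, frames=[1,3,5]
Step 3: ref 3 -> HIT, frames=[1,3,5]
Step 4: ref 5 -> HIT, frames=[1,3,5]
Step 5: ref 5 -> HIT, frames=[1,3,5]
Step 6: ref 5 -> HIT, frames=[1,3,5]
Step 7: ref 5 -> HIT, frames=[1,3,5]
Step 8: ref 5 -> HIT, frames=[1,3,5]
Step 9: ref 1 -> HIT, frames=[1,3,5]
Step 10: ref 4 -> FAULT, evict 3, frames=[1,4,5]
At step 10: evicted page 3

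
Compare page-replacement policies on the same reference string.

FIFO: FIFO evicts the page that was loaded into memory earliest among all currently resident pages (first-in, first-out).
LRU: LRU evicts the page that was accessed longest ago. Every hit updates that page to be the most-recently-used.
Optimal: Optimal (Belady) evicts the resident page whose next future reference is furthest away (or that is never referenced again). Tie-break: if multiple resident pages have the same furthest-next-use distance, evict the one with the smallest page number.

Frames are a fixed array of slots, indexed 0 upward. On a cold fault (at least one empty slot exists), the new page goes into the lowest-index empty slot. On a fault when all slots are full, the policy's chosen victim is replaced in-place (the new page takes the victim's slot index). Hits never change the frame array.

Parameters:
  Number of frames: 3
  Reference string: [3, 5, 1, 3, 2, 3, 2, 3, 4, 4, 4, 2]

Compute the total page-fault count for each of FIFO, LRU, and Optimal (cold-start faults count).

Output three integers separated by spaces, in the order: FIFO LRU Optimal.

--- FIFO ---
  step 0: ref 3 -> FAULT, frames=[3,-,-] (faults so far: 1)
  step 1: ref 5 -> FAULT, frames=[3,5,-] (faults so far: 2)
  step 2: ref 1 -> FAULT, frames=[3,5,1] (faults so far: 3)
  step 3: ref 3 -> HIT, frames=[3,5,1] (faults so far: 3)
  step 4: ref 2 -> FAULT, evict 3, frames=[2,5,1] (faults so far: 4)
  step 5: ref 3 -> FAULT, evict 5, frames=[2,3,1] (faults so far: 5)
  step 6: ref 2 -> HIT, frames=[2,3,1] (faults so far: 5)
  step 7: ref 3 -> HIT, frames=[2,3,1] (faults so far: 5)
  step 8: ref 4 -> FAULT, evict 1, frames=[2,3,4] (faults so far: 6)
  step 9: ref 4 -> HIT, frames=[2,3,4] (faults so far: 6)
  step 10: ref 4 -> HIT, frames=[2,3,4] (faults so far: 6)
  step 11: ref 2 -> HIT, frames=[2,3,4] (faults so far: 6)
  FIFO total faults: 6
--- LRU ---
  step 0: ref 3 -> FAULT, frames=[3,-,-] (faults so far: 1)
  step 1: ref 5 -> FAULT, frames=[3,5,-] (faults so far: 2)
  step 2: ref 1 -> FAULT, frames=[3,5,1] (faults so far: 3)
  step 3: ref 3 -> HIT, frames=[3,5,1] (faults so far: 3)
  step 4: ref 2 -> FAULT, evict 5, frames=[3,2,1] (faults so far: 4)
  step 5: ref 3 -> HIT, frames=[3,2,1] (faults so far: 4)
  step 6: ref 2 -> HIT, frames=[3,2,1] (faults so far: 4)
  step 7: ref 3 -> HIT, frames=[3,2,1] (faults so far: 4)
  step 8: ref 4 -> FAULT, evict 1, frames=[3,2,4] (faults so far: 5)
  step 9: ref 4 -> HIT, frames=[3,2,4] (faults so far: 5)
  step 10: ref 4 -> HIT, frames=[3,2,4] (faults so far: 5)
  step 11: ref 2 -> HIT, frames=[3,2,4] (faults so far: 5)
  LRU total faults: 5
--- Optimal ---
  step 0: ref 3 -> FAULT, frames=[3,-,-] (faults so far: 1)
  step 1: ref 5 -> FAULT, frames=[3,5,-] (faults so far: 2)
  step 2: ref 1 -> FAULT, frames=[3,5,1] (faults so far: 3)
  step 3: ref 3 -> HIT, frames=[3,5,1] (faults so far: 3)
  step 4: ref 2 -> FAULT, evict 1, frames=[3,5,2] (faults so far: 4)
  step 5: ref 3 -> HIT, frames=[3,5,2] (faults so far: 4)
  step 6: ref 2 -> HIT, frames=[3,5,2] (faults so far: 4)
  step 7: ref 3 -> HIT, frames=[3,5,2] (faults so far: 4)
  step 8: ref 4 -> FAULT, evict 3, frames=[4,5,2] (faults so far: 5)
  step 9: ref 4 -> HIT, frames=[4,5,2] (faults so far: 5)
  step 10: ref 4 -> HIT, frames=[4,5,2] (faults so far: 5)
  step 11: ref 2 -> HIT, frames=[4,5,2] (faults so far: 5)
  Optimal total faults: 5

Answer: 6 5 5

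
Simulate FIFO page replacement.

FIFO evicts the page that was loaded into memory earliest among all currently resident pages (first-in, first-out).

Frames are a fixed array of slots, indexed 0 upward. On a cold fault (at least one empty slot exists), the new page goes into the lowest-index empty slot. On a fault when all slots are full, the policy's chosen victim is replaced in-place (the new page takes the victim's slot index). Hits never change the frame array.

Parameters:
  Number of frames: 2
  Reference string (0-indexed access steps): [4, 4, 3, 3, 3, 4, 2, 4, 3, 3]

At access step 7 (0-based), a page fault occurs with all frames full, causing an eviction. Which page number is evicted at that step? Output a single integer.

Step 0: ref 4 -> FAULT, frames=[4,-]
Step 1: ref 4 -> HIT, frames=[4,-]
Step 2: ref 3 -> FAULT, frames=[4,3]
Step 3: ref 3 -> HIT, frames=[4,3]
Step 4: ref 3 -> HIT, frames=[4,3]
Step 5: ref 4 -> HIT, frames=[4,3]
Step 6: ref 2 -> FAULT, evict 4, frames=[2,3]
Step 7: ref 4 -> FAULT, evict 3, frames=[2,4]
At step 7: evicted page 3

Answer: 3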